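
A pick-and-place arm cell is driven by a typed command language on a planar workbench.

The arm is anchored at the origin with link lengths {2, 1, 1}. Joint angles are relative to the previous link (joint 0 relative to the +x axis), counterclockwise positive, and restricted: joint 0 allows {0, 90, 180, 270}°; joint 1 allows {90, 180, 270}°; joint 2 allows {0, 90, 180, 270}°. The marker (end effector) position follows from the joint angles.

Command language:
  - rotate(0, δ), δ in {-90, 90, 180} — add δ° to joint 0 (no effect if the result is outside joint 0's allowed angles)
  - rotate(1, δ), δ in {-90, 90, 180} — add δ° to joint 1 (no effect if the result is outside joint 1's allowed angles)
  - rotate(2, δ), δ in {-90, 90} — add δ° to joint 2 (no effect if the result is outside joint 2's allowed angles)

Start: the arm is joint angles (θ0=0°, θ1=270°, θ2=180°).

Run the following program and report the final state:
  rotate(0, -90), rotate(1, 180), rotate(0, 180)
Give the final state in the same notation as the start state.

t0: joint angles (θ0=0°, θ1=270°, θ2=180°)
t=1 rotate(0, -90) ⇒ joint angles (θ0=270°, θ1=270°, θ2=180°)
t=2 rotate(1, 180) ⇒ joint angles (θ0=270°, θ1=90°, θ2=180°)
t=3 rotate(0, 180) ⇒ joint angles (θ0=90°, θ1=90°, θ2=180°)

joint angles (θ0=90°, θ1=90°, θ2=180°)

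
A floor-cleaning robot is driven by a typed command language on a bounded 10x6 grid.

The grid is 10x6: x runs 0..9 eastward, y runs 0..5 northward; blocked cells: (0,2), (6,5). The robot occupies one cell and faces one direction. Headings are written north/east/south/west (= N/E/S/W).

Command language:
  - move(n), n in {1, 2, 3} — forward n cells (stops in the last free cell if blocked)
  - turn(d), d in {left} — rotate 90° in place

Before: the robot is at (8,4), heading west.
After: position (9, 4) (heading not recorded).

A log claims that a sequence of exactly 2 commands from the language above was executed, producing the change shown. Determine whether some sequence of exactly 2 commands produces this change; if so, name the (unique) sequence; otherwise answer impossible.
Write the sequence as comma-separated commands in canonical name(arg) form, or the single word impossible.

no 2-step route produces this change.

impossible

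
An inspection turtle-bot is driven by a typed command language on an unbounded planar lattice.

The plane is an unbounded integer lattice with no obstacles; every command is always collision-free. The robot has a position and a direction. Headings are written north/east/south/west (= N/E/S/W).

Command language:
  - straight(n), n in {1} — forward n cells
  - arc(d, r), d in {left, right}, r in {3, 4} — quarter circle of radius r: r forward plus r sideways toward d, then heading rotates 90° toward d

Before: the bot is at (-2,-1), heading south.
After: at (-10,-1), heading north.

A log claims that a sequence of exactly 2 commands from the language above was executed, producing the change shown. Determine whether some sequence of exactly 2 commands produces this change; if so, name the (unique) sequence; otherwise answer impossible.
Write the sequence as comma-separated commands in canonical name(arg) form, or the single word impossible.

arc(right, 4), arc(right, 4)

key: cell and facing (now N) both changed — the 2 commands mix motion and turning
t0: at (-2,-1), heading south
1. arc(right, 4) → at (-6,-5), heading west
2. arc(right, 4) → at (-10,-1), heading north
all 25 alternatives checked — unique.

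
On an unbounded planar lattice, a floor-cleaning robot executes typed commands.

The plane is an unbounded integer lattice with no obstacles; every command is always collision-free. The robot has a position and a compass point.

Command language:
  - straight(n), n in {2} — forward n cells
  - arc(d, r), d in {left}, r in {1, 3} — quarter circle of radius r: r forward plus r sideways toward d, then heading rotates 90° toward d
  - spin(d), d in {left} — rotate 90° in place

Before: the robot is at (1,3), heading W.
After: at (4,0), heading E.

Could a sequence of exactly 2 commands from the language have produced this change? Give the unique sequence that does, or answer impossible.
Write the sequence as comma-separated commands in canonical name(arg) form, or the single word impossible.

spin(left), arc(left, 3)

key: cell and facing (now E) both changed — the 2 commands mix motion and turning
start: at (1,3), heading W
step 1 (spin(left)): at (1,3), heading S
step 2 (arc(left, 3)): at (4,0), heading E
no rival 2-sequence matches.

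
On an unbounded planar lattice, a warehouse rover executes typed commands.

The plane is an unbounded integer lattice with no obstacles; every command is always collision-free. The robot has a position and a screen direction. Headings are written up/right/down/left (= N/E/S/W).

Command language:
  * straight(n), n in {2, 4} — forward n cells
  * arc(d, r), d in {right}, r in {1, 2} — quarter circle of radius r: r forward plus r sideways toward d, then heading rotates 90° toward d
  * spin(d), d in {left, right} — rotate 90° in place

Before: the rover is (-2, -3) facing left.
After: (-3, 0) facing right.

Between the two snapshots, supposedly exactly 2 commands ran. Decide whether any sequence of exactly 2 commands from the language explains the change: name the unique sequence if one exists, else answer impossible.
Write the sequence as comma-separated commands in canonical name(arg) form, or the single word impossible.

key: position moved to (-3,0) AND the heading swung to E — translation plus rotation needed
t0: (-2, -3) facing left
step 1 (arc(right, 2)): (-4, -1) facing up
step 2 (arc(right, 1)): (-3, 0) facing right
uniquely the one of 36 2-step routes that fits.

arc(right, 2), arc(right, 1)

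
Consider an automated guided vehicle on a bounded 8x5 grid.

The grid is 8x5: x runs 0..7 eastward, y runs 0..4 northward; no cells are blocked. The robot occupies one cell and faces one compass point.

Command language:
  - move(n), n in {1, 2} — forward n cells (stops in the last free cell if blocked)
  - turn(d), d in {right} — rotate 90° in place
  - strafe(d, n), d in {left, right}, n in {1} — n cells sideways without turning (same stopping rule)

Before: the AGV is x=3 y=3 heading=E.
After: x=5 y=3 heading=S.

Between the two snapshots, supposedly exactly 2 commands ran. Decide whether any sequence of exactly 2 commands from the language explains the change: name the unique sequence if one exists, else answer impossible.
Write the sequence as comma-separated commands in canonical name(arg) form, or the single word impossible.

key: order matters: swapping move(2) and turn(right) lands elsewhere
initial: x=3 y=3 heading=E
t=1 move(2) ⇒ x=5 y=3 heading=E
t=2 turn(right) ⇒ x=5 y=3 heading=S
uniquely the one of 25 2-step routes that fits.

move(2), turn(right)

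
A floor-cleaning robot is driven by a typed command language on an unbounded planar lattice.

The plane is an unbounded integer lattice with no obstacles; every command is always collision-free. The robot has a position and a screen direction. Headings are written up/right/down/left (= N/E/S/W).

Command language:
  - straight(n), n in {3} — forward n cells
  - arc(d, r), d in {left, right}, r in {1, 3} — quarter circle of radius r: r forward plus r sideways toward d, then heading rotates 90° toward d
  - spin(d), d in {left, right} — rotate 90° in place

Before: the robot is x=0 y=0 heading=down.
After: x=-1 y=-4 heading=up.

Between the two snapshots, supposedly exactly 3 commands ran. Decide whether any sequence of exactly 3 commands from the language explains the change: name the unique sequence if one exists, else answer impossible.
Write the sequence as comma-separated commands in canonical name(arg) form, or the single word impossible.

straight(3), arc(right, 1), spin(right)

key: position moved to (-1,-4) AND the heading swung to N — translation plus rotation needed
begin: x=0 y=0 heading=down
[1] after straight(3): x=0 y=-3 heading=down
[2] after arc(right, 1): x=-1 y=-4 heading=left
[3] after spin(right): x=-1 y=-4 heading=up
no other 3-command option fits: unique.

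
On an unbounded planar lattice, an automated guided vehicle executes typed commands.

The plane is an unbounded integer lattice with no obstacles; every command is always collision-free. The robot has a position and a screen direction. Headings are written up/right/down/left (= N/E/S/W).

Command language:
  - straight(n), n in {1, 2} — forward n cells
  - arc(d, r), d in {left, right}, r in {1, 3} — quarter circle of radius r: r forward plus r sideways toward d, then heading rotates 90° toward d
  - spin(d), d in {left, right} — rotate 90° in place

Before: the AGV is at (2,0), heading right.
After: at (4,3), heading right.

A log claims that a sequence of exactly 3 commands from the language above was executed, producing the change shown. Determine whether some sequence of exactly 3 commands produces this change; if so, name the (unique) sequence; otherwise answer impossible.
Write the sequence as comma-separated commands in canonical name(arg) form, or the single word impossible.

arc(left, 1), straight(1), arc(right, 1)

key: still facing E at the end — net rotation zero over 3 steps
initial: at (2,0), heading right
t=1 arc(left, 1) ⇒ at (3,1), heading up
t=2 straight(1) ⇒ at (3,2), heading up
t=3 arc(right, 1) ⇒ at (4,3), heading right
no other 3-command option fits: unique.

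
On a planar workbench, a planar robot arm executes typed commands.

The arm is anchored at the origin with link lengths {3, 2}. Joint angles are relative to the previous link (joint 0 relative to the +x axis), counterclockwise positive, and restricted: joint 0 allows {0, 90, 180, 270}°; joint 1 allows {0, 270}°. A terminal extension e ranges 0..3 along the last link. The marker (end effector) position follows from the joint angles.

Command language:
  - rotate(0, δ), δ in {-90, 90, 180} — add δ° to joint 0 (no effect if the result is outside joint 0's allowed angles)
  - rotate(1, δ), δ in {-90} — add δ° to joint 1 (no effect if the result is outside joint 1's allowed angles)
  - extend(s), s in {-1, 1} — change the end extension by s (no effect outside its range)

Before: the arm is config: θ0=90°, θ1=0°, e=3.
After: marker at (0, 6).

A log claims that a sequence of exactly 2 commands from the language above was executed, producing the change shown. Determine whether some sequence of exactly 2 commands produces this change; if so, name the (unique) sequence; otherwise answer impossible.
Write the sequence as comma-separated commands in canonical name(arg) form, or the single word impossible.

begin: config: θ0=90°, θ1=0°, e=3
step 1 (extend(-1)): config: θ0=90°, θ1=0°, e=2
step 2 (extend(-1)): config: θ0=90°, θ1=0°, e=1
no other 2-command option fits: unique.

extend(-1), extend(-1)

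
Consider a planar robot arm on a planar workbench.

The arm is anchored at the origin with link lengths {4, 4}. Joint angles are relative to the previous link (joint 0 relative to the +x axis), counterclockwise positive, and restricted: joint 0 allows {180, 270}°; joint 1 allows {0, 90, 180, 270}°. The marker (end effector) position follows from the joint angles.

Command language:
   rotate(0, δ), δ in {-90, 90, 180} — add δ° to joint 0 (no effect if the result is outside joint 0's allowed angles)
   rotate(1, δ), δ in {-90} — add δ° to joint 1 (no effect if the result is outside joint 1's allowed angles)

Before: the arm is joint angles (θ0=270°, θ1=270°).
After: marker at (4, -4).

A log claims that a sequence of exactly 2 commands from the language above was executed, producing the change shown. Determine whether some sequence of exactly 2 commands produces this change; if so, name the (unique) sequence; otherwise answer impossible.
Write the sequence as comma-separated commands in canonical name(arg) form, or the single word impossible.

initial: joint angles (θ0=270°, θ1=270°)
1. rotate(1, -90) → joint angles (θ0=270°, θ1=180°)
2. rotate(1, -90) → joint angles (θ0=270°, θ1=90°)
no rival 2-sequence matches.

rotate(1, -90), rotate(1, -90)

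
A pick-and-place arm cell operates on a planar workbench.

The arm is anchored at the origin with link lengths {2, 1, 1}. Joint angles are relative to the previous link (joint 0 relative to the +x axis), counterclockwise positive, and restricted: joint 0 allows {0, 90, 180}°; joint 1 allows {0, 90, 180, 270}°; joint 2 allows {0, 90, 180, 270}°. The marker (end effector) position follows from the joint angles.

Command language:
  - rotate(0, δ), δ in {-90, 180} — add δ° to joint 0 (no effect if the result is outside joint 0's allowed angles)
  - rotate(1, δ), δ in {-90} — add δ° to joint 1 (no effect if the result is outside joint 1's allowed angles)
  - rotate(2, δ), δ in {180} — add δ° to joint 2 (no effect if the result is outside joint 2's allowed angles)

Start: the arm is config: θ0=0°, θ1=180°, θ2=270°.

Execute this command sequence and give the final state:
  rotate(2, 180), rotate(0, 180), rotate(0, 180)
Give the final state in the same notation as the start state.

config: θ0=0°, θ1=180°, θ2=90°

initial: config: θ0=0°, θ1=180°, θ2=270°
[1] after rotate(2, 180): config: θ0=0°, θ1=180°, θ2=90°
[2] after rotate(0, 180): config: θ0=180°, θ1=180°, θ2=90°
[3] after rotate(0, 180): config: θ0=0°, θ1=180°, θ2=90°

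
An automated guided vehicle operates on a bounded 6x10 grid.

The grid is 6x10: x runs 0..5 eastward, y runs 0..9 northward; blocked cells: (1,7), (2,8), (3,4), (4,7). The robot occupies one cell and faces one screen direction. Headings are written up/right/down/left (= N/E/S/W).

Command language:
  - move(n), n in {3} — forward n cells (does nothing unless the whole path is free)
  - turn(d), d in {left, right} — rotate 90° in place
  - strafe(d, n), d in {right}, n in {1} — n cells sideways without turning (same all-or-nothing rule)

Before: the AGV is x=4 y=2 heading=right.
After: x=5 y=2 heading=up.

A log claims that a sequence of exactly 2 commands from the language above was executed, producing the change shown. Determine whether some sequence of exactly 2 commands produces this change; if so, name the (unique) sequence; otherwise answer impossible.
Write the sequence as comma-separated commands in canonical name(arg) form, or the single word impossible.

key: running strafe(right, 1) before turn(left) would end elsewhere — order is forced
begin: x=4 y=2 heading=right
[1] after turn(left): x=4 y=2 heading=up
[2] after strafe(right, 1): x=5 y=2 heading=up
no rival 2-sequence matches.

turn(left), strafe(right, 1)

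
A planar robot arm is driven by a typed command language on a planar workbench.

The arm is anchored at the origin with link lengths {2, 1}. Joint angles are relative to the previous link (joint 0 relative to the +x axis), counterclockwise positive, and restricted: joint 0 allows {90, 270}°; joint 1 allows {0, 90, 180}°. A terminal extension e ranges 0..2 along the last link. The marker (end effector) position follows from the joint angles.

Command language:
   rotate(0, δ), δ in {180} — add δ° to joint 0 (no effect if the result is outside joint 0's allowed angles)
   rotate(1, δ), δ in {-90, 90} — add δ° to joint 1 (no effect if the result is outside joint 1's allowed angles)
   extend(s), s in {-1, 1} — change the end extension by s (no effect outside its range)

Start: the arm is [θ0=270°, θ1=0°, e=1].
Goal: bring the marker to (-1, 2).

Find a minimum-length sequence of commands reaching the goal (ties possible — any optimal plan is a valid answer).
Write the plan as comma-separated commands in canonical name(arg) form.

rotate(1, 90), extend(-1), rotate(0, 180)

start: [θ0=270°, θ1=0°, e=1]
1. rotate(1, 90) → [θ0=270°, θ1=90°, e=1]
2. extend(-1) → [θ0=270°, θ1=90°, e=0]
3. rotate(0, 180) → [θ0=90°, θ1=90°, e=0]
shorter routes all fall short; 3 is best.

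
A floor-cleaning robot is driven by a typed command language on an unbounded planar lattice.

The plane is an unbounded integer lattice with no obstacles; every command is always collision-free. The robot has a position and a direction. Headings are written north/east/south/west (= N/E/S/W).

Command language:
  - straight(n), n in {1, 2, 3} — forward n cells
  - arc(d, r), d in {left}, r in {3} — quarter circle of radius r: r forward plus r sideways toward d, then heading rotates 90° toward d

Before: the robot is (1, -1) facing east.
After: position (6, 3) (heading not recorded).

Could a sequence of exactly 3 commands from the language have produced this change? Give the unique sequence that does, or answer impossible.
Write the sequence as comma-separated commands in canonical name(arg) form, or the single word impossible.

key: order matters: swapping straight(2) and straight(1) lands elsewhere
begin: (1, -1) facing east
t=1 straight(2) ⇒ (3, -1) facing east
t=2 arc(left, 3) ⇒ (6, 2) facing north
t=3 straight(1) ⇒ (6, 3) facing north
no other 3-command option fits: unique.

straight(2), arc(left, 3), straight(1)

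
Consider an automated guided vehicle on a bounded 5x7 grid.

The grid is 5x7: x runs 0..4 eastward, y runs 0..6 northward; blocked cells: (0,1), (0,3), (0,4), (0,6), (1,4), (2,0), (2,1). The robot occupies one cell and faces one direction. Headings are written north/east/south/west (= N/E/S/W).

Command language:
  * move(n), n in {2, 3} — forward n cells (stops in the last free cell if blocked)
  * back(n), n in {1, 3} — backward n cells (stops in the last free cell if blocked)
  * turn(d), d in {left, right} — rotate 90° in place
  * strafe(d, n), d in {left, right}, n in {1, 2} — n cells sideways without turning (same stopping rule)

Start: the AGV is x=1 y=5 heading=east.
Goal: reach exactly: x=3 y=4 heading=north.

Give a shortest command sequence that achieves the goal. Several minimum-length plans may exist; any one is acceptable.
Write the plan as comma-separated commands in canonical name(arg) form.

turn(left), strafe(right, 2), back(1)

start: x=1 y=5 heading=east
t=1 turn(left) ⇒ x=1 y=5 heading=north
t=2 strafe(right, 2) ⇒ x=3 y=5 heading=north
t=3 back(1) ⇒ x=3 y=4 heading=north
minimal: 3 command(s), checked below 3.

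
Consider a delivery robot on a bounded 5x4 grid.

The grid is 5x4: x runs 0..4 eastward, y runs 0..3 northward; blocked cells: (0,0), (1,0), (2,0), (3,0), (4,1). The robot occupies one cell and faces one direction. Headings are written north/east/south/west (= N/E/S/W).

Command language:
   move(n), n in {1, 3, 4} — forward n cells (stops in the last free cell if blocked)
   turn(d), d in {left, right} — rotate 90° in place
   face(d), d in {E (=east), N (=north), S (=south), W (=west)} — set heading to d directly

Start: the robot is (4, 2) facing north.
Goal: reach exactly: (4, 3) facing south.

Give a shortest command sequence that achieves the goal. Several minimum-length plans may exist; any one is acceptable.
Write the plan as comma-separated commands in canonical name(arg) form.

move(3), face(S)

start: (4, 2) facing north
1. move(3) → (4, 3) facing north
2. face(S) → (4, 3) facing south
nothing shorter than 2 reaches the goal.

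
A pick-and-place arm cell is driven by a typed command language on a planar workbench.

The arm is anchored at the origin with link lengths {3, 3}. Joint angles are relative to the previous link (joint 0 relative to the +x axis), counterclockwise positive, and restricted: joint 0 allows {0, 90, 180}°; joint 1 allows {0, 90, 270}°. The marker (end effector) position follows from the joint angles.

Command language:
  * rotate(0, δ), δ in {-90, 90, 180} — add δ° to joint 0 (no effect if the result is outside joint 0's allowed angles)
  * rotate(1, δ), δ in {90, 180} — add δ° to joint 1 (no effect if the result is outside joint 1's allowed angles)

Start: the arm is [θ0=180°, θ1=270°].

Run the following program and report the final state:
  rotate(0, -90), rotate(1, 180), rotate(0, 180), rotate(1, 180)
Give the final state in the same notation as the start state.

start: [θ0=180°, θ1=270°]
1. rotate(0, -90) → [θ0=90°, θ1=270°]
2. rotate(1, 180) → [θ0=90°, θ1=90°]
3. rotate(0, 180) → [θ0=90°, θ1=90°]
4. rotate(1, 180) → [θ0=90°, θ1=270°]

[θ0=90°, θ1=270°]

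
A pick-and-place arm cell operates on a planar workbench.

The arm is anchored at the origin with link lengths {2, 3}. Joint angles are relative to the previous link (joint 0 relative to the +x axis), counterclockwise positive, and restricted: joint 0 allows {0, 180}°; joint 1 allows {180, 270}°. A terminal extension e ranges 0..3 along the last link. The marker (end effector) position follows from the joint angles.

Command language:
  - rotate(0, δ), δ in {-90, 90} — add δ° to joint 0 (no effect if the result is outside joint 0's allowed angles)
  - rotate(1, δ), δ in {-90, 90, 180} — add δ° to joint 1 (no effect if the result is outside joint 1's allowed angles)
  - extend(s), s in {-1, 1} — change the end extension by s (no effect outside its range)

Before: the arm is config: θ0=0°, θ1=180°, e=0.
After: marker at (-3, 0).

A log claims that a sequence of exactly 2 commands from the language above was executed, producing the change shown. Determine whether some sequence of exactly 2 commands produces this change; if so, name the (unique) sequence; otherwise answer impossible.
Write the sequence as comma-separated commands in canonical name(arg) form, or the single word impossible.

extend(1), extend(1)

from: config: θ0=0°, θ1=180°, e=0
step 1 (extend(1)): config: θ0=0°, θ1=180°, e=1
step 2 (extend(1)): config: θ0=0°, θ1=180°, e=2
all 49 alternatives checked — unique.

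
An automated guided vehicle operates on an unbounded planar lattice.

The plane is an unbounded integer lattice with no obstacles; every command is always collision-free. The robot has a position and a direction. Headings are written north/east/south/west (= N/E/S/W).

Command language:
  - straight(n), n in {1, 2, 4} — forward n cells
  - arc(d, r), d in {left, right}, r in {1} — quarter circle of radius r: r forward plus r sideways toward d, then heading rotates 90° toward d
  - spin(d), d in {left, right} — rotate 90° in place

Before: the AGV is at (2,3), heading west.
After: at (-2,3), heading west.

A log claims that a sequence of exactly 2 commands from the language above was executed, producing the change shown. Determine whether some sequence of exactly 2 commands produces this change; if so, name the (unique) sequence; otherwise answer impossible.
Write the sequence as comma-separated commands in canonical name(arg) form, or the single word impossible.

straight(2), straight(2)

key: still facing W at the end — nothing in the sequence rotates
begin: at (2,3), heading west
t=1 straight(2) ⇒ at (0,3), heading west
t=2 straight(2) ⇒ at (-2,3), heading west
all 49 alternatives checked — unique.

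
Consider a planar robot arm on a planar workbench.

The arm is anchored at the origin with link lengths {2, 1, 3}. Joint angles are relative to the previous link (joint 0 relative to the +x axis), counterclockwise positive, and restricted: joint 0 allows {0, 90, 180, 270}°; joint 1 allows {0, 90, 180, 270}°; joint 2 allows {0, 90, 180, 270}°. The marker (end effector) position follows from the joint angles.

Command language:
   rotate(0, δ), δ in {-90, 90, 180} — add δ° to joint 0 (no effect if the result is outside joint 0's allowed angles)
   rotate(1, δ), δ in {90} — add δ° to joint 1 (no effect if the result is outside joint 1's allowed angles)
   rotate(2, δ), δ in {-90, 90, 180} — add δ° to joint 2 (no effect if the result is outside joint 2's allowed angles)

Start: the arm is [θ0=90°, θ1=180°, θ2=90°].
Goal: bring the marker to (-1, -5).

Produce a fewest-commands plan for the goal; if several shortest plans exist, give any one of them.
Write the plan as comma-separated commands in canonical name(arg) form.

t0: [θ0=90°, θ1=180°, θ2=90°]
t=1 rotate(0, 180) ⇒ [θ0=270°, θ1=180°, θ2=90°]
t=2 rotate(1, 90) ⇒ [θ0=270°, θ1=270°, θ2=90°]
no 1-step plan works, so 2 is optimal.

rotate(0, 180), rotate(1, 90)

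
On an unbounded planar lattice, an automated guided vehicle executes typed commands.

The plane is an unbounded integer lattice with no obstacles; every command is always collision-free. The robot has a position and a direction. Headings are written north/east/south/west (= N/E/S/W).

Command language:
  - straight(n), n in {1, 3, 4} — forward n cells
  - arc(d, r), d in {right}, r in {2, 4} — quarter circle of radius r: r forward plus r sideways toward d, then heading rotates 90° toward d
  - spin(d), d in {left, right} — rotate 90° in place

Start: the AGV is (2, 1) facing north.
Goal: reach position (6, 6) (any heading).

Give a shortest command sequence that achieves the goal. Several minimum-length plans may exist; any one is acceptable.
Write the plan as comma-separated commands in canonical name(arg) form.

initial: (2, 1) facing north
[1] after straight(1): (2, 2) facing north
[2] after arc(right, 4): (6, 6) facing east
minimal: 2 command(s), checked below 2.

straight(1), arc(right, 4)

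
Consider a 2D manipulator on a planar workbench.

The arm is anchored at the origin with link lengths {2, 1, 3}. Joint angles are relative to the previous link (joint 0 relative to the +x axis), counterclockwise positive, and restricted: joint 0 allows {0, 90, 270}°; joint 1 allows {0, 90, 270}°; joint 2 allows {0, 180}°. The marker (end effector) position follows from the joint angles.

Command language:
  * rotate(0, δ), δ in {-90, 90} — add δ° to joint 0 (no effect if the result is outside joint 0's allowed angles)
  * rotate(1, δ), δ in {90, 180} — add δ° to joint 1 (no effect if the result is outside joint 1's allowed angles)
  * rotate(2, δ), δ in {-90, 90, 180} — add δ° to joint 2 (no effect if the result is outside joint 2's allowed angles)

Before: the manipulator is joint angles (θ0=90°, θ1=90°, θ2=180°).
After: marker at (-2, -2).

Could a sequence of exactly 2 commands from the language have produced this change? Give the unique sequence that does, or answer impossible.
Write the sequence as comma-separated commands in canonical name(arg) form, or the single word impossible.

rotate(0, -90), rotate(0, -90)

from: joint angles (θ0=90°, θ1=90°, θ2=180°)
t=1 rotate(0, -90) ⇒ joint angles (θ0=0°, θ1=90°, θ2=180°)
t=2 rotate(0, -90) ⇒ joint angles (θ0=270°, θ1=90°, θ2=180°)
no rival 2-sequence matches.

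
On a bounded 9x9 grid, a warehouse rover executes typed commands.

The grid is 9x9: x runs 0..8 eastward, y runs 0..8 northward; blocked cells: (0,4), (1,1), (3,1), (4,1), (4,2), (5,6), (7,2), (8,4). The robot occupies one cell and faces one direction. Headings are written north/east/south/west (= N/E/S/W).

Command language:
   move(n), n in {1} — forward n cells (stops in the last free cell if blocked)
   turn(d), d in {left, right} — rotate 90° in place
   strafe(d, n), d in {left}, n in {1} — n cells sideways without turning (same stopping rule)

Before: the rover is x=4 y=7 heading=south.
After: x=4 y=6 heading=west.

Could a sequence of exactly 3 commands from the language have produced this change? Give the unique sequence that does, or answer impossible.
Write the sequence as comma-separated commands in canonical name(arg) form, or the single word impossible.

key: strafe(left, 1) is stopped early by the blocked cell at (5,6)
initial: x=4 y=7 heading=south
step 1 (move(1)): x=4 y=6 heading=south
step 2 (strafe(left, 1)): x=4 y=6 heading=south
step 3 (turn(right)): x=4 y=6 heading=west
no other 3-command option fits: unique.

move(1), strafe(left, 1), turn(right)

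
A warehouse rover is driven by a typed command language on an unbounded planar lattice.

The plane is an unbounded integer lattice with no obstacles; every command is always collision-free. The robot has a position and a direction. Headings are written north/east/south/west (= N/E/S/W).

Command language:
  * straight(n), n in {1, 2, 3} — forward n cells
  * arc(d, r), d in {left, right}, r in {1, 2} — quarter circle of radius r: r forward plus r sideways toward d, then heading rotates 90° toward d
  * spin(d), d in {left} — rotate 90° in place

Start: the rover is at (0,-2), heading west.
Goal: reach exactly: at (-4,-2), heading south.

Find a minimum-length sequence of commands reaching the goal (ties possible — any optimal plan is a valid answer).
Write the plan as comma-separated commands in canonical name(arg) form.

straight(3), straight(1), spin(left)

initial: at (0,-2), heading west
step 1 (straight(3)): at (-3,-2), heading west
step 2 (straight(1)): at (-4,-2), heading west
step 3 (spin(left)): at (-4,-2), heading south
nothing shorter than 3 reaches the goal.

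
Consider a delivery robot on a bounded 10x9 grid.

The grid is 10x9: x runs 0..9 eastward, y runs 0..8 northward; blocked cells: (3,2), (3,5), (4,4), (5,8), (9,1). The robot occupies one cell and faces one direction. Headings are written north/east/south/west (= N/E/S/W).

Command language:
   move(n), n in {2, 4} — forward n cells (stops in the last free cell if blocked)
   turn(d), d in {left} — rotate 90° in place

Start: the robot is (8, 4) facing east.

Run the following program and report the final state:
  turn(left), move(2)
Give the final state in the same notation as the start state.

start: (8, 4) facing east
t=1 turn(left) ⇒ (8, 4) facing north
t=2 move(2) ⇒ (8, 6) facing north

(8, 6) facing north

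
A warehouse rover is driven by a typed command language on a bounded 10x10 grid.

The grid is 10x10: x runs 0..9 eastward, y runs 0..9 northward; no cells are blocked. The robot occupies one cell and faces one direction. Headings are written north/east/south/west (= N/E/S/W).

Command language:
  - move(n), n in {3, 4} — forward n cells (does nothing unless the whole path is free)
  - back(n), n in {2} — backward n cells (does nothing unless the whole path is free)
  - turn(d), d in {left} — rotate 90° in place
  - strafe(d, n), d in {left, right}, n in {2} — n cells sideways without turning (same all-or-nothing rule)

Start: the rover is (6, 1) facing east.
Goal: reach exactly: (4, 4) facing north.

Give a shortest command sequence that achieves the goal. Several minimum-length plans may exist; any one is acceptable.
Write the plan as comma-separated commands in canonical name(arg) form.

start: (6, 1) facing east
step 1 (back(2)): (4, 1) facing east
step 2 (turn(left)): (4, 1) facing north
step 3 (move(3)): (4, 4) facing north
no 2-step plan works, so 3 is optimal.

back(2), turn(left), move(3)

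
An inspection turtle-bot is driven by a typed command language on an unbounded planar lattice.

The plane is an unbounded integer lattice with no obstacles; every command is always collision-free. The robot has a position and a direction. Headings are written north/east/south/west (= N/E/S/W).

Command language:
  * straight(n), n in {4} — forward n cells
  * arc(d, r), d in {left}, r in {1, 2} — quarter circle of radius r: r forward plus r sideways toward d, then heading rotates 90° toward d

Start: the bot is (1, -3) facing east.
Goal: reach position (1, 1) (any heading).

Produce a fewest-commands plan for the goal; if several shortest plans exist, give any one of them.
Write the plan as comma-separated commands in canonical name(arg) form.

t0: (1, -3) facing east
1. arc(left, 2) → (3, -1) facing north
2. arc(left, 2) → (1, 1) facing west
minimal: 2 command(s), checked below 2.

arc(left, 2), arc(left, 2)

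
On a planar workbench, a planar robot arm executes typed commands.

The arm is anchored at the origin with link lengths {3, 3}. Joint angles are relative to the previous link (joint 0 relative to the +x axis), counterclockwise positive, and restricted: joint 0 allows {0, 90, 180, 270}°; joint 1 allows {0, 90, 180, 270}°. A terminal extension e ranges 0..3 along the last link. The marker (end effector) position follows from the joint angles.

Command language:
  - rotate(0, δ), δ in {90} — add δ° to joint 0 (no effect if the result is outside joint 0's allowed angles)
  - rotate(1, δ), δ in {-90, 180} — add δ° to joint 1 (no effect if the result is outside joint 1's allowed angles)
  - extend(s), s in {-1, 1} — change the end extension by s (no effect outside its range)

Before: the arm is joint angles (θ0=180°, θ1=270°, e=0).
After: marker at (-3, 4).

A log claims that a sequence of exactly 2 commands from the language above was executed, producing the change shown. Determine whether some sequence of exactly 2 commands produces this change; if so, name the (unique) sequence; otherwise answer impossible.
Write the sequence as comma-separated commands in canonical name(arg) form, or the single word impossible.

extend(-1), extend(1)

key: running extend(1) before extend(-1) would end elsewhere — order is forced
from: joint angles (θ0=180°, θ1=270°, e=0)
1. extend(-1) → joint angles (θ0=180°, θ1=270°, e=0)
2. extend(1) → joint angles (θ0=180°, θ1=270°, e=1)
uniquely the one of 25 2-step routes that fits.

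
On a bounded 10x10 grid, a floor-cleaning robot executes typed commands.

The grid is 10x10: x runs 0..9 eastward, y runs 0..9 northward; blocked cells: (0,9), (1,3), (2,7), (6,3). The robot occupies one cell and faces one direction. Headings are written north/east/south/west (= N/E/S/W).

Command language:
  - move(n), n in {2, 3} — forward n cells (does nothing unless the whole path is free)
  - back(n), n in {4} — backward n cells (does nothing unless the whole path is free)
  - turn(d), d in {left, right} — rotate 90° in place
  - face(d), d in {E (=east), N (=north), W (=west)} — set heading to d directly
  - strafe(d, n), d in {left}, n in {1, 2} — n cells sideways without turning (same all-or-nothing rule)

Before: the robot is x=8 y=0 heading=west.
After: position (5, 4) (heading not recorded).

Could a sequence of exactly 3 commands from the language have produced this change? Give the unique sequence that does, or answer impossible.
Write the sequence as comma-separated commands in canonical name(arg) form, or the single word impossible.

move(3), turn(left), back(4)

key: order matters: swapping move(3) and back(4) lands elsewhere
t0: x=8 y=0 heading=west
[1] after move(3): x=5 y=0 heading=west
[2] after turn(left): x=5 y=0 heading=south
[3] after back(4): x=5 y=4 heading=south
uniquely the one of 1000 3-step routes that fits.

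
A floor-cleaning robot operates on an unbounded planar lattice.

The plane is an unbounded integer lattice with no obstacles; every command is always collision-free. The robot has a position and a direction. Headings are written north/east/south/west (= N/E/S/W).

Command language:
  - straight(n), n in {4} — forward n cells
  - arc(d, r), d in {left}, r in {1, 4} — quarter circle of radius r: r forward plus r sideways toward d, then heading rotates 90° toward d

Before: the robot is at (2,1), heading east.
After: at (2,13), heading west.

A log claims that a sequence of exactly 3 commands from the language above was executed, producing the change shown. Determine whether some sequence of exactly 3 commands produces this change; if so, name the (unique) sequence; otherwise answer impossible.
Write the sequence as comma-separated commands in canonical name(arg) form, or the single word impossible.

key: cell and facing (now W) both changed — the 3 commands mix motion and turning
from: at (2,1), heading east
[1] after arc(left, 4): at (6,5), heading north
[2] after straight(4): at (6,9), heading north
[3] after arc(left, 4): at (2,13), heading west
no rival 3-sequence matches.

arc(left, 4), straight(4), arc(left, 4)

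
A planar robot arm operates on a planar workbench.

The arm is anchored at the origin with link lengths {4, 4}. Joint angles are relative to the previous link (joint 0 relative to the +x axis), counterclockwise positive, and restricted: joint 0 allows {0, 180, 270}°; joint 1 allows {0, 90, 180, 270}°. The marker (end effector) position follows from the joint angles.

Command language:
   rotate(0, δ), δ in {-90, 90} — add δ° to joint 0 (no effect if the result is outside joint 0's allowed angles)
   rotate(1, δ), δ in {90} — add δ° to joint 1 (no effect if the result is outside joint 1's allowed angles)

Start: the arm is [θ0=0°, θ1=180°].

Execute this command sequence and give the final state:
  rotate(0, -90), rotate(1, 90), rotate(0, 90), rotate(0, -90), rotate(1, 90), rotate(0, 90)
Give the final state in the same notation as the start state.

[θ0=0°, θ1=0°]

from: [θ0=0°, θ1=180°]
step 1 (rotate(0, -90)): [θ0=270°, θ1=180°]
step 2 (rotate(1, 90)): [θ0=270°, θ1=270°]
step 3 (rotate(0, 90)): [θ0=0°, θ1=270°]
step 4 (rotate(0, -90)): [θ0=270°, θ1=270°]
step 5 (rotate(1, 90)): [θ0=270°, θ1=0°]
step 6 (rotate(0, 90)): [θ0=0°, θ1=0°]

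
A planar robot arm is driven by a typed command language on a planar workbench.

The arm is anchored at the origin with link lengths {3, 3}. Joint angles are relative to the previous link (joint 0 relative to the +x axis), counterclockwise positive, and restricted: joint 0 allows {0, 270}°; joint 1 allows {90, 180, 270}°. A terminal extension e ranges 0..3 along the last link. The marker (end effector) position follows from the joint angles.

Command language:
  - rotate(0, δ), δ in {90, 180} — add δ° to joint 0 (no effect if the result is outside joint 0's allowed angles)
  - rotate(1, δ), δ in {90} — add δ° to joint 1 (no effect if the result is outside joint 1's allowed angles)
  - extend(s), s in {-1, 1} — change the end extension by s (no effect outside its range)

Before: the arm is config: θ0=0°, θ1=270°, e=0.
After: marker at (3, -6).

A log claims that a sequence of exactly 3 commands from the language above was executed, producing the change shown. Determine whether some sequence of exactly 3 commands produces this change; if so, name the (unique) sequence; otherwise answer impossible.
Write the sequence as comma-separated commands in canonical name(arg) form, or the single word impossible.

extend(1), extend(1), extend(1)

start: config: θ0=0°, θ1=270°, e=0
step 1 (extend(1)): config: θ0=0°, θ1=270°, e=1
step 2 (extend(1)): config: θ0=0°, θ1=270°, e=2
step 3 (extend(1)): config: θ0=0°, θ1=270°, e=3
no rival 3-sequence matches.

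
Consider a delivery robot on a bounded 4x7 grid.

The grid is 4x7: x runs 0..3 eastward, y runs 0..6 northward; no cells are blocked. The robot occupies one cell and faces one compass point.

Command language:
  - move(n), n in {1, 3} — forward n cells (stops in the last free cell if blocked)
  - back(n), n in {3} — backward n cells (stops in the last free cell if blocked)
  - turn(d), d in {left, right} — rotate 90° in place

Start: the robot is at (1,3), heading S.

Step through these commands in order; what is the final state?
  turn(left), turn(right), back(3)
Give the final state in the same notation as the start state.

at (1,6), heading S

start: at (1,3), heading S
[1] after turn(left): at (1,3), heading E
[2] after turn(right): at (1,3), heading S
[3] after back(3): at (1,6), heading S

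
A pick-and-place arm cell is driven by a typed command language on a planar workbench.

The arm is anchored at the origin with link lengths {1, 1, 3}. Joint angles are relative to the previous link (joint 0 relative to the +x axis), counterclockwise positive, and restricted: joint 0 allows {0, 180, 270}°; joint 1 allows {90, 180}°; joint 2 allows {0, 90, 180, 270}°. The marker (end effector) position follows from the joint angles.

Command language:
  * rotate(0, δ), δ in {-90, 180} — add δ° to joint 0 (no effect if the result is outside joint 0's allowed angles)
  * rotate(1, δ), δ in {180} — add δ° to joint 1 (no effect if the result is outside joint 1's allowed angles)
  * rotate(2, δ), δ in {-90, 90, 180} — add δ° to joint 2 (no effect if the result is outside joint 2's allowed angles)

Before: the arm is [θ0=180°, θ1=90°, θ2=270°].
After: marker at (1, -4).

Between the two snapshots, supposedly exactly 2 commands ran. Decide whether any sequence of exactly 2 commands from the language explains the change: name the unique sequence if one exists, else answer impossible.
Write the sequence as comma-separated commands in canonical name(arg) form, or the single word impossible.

key: order matters: swapping rotate(0, 180) and rotate(0, -90) lands elsewhere
t0: [θ0=180°, θ1=90°, θ2=270°]
[1] after rotate(0, 180): [θ0=0°, θ1=90°, θ2=270°]
[2] after rotate(0, -90): [θ0=270°, θ1=90°, θ2=270°]
uniquely the one of 36 2-step routes that fits.

rotate(0, 180), rotate(0, -90)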